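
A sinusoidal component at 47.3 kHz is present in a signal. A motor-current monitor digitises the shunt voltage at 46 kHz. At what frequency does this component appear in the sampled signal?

1.3 kHz

47.3 kHz mod fs = 1.3 kHz.
1.3 kHz ≤ fs/2 = 23 kHz, appears at 1.3 kHz.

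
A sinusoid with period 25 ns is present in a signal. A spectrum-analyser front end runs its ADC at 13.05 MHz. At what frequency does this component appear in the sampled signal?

0.85 MHz

T = 25 ns → f = 1/T = 40 MHz.
40 MHz mod fs = 0.85 MHz.
0.85 MHz ≤ fs/2 = 6.525 MHz, appears at 0.85 MHz.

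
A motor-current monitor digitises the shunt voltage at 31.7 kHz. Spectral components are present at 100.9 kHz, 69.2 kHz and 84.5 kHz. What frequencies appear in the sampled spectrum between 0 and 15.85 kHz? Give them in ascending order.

fs/2 = 15.85 kHz.
100.9 kHz mod fs = 5.8 kHz.
5.8 kHz ≤ fs/2 = 15.85 kHz, appears at 5.8 kHz.
69.2 kHz mod fs = 5.8 kHz.
5.8 kHz ≤ fs/2 = 15.85 kHz, appears at 5.8 kHz.
84.5 kHz mod fs = 21.1 kHz.
21.1 kHz > fs/2 = 15.85 kHz, folds to fs − 21.1 kHz = 10.6 kHz.
Distinct values: {5.8 kHz, 10.6 kHz}.

5.8 kHz, 10.6 kHz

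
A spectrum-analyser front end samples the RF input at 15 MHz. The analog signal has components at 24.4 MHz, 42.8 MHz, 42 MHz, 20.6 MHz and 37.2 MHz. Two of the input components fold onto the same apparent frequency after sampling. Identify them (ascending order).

fs/2 = 7.5 MHz.
24.4 MHz mod fs = 9.4 MHz.
9.4 MHz > fs/2 = 7.5 MHz, folds to fs − 9.4 MHz = 5.6 MHz.
42.8 MHz mod fs = 12.8 MHz.
12.8 MHz > fs/2 = 7.5 MHz, folds to fs − 12.8 MHz = 2.2 MHz.
42 MHz mod fs = 12 MHz.
12 MHz > fs/2 = 7.5 MHz, folds to fs − 12 MHz = 3 MHz.
20.6 MHz mod fs = 5.6 MHz.
5.6 MHz ≤ fs/2 = 7.5 MHz, appears at 5.6 MHz.
37.2 MHz mod fs = 7.2 MHz.
7.2 MHz ≤ fs/2 = 7.5 MHz, appears at 7.2 MHz.
20.6 MHz and 24.4 MHz both map to 5.6 MHz.

20.6 MHz, 24.4 MHz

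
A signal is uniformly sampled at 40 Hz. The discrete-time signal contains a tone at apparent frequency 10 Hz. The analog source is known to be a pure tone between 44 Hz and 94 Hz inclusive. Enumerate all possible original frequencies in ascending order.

Frequencies that alias to 10 Hz are k·fs ± 10 Hz for integer k ≥ 0.
k=0: 10 Hz.
k=1: 30 Hz, 50 Hz.
k=2: 70 Hz, 90 Hz.
k=3: 110 Hz, 130 Hz.
Within [44 Hz, 94 Hz]: 50 Hz, 70 Hz, 90 Hz.

50 Hz, 70 Hz, 90 Hz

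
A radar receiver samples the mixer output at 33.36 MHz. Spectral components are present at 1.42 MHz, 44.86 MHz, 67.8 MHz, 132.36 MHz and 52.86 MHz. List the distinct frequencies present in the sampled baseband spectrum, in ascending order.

fs/2 = 16.68 MHz.
1.42 MHz ≤ fs/2 = 16.68 MHz, passes unchanged.
44.86 MHz mod fs = 11.5 MHz.
11.5 MHz ≤ fs/2 = 16.68 MHz, appears at 11.5 MHz.
67.8 MHz mod fs = 1.08 MHz.
1.08 MHz ≤ fs/2 = 16.68 MHz, appears at 1.08 MHz.
132.36 MHz mod fs = 32.28 MHz.
32.28 MHz > fs/2 = 16.68 MHz, folds to fs − 32.28 MHz = 1.08 MHz.
52.86 MHz mod fs = 19.5 MHz.
19.5 MHz > fs/2 = 16.68 MHz, folds to fs − 19.5 MHz = 13.86 MHz.
Distinct values: {1.08 MHz, 1.42 MHz, 11.5 MHz, 13.86 MHz}.

1.08 MHz, 1.42 MHz, 11.5 MHz, 13.86 MHz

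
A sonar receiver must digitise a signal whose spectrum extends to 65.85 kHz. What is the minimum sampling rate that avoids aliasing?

Nyquist rate = 2 × 65.85 kHz = 131.7 kHz.

131.7 kHz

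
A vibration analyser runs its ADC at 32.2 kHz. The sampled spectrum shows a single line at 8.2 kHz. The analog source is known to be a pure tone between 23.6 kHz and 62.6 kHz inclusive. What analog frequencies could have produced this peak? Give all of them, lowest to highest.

24 kHz, 40.4 kHz, 56.2 kHz

Frequencies that alias to 8.2 kHz are k·fs ± 8.2 kHz for integer k ≥ 0.
k=0: 8.2 kHz.
k=1: 24 kHz, 40.4 kHz.
k=2: 56.2 kHz, 72.6 kHz.
k=3: 88.4 kHz, 104.8 kHz.
Within [23.6 kHz, 62.6 kHz]: 24 kHz, 40.4 kHz, 56.2 kHz.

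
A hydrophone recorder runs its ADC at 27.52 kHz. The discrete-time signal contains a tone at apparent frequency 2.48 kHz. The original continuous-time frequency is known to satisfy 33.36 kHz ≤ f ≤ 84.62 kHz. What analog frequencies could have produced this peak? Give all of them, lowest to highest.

52.56 kHz, 57.52 kHz, 80.08 kHz

Frequencies that alias to 2.48 kHz are k·fs ± 2.48 kHz for integer k ≥ 0.
k=0: 2.48 kHz.
k=1: 25.04 kHz, 30 kHz.
k=2: 52.56 kHz, 57.52 kHz.
k=3: 80.08 kHz, 85.04 kHz.
k=4: 107.6 kHz, 112.56 kHz.
Within [33.36 kHz, 84.62 kHz]: 52.56 kHz, 57.52 kHz, 80.08 kHz.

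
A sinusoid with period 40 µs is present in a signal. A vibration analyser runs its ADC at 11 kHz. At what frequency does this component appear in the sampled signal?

T = 40 µs → f = 1/T = 25 kHz.
25 kHz mod fs = 3 kHz.
3 kHz ≤ fs/2 = 5.5 kHz, appears at 3 kHz.

3 kHz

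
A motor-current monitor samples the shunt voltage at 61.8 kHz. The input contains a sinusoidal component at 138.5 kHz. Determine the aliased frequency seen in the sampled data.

14.9 kHz

138.5 kHz mod fs = 14.9 kHz.
14.9 kHz ≤ fs/2 = 30.9 kHz, appears at 14.9 kHz.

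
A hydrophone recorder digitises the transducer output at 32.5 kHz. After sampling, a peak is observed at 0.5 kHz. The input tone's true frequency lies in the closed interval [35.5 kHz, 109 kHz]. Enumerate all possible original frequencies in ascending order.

64.5 kHz, 65.5 kHz, 97 kHz, 98 kHz

Frequencies that alias to 0.5 kHz are k·fs ± 0.5 kHz for integer k ≥ 0.
k=0: 0.5 kHz.
k=1: 32 kHz, 33 kHz.
k=2: 64.5 kHz, 65.5 kHz.
k=3: 97 kHz, 98 kHz.
k=4: 129.5 kHz, 130.5 kHz.
Within [35.5 kHz, 109 kHz]: 64.5 kHz, 65.5 kHz, 97 kHz, 98 kHz.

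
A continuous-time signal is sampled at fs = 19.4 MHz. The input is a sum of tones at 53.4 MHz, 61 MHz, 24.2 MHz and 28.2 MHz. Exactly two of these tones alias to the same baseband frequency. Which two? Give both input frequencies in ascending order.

fs/2 = 9.7 MHz.
53.4 MHz mod fs = 14.6 MHz.
14.6 MHz > fs/2 = 9.7 MHz, folds to fs − 14.6 MHz = 4.8 MHz.
61 MHz mod fs = 2.8 MHz.
2.8 MHz ≤ fs/2 = 9.7 MHz, appears at 2.8 MHz.
24.2 MHz mod fs = 4.8 MHz.
4.8 MHz ≤ fs/2 = 9.7 MHz, appears at 4.8 MHz.
28.2 MHz mod fs = 8.8 MHz.
8.8 MHz ≤ fs/2 = 9.7 MHz, appears at 8.8 MHz.
24.2 MHz and 53.4 MHz both map to 4.8 MHz.

24.2 MHz, 53.4 MHz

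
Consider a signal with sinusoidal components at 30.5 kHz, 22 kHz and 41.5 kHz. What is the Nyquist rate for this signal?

83 kHz

Highest-frequency component: 41.5 kHz.
Nyquist rate = 2 × 41.5 kHz = 83 kHz.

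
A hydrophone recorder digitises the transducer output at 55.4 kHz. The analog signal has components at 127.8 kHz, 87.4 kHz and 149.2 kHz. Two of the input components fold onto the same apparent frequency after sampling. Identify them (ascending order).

127.8 kHz, 149.2 kHz

fs/2 = 27.7 kHz.
127.8 kHz mod fs = 17 kHz.
17 kHz ≤ fs/2 = 27.7 kHz, appears at 17 kHz.
87.4 kHz mod fs = 32 kHz.
32 kHz > fs/2 = 27.7 kHz, folds to fs − 32 kHz = 23.4 kHz.
149.2 kHz mod fs = 38.4 kHz.
38.4 kHz > fs/2 = 27.7 kHz, folds to fs − 38.4 kHz = 17 kHz.
127.8 kHz and 149.2 kHz both map to 17 kHz.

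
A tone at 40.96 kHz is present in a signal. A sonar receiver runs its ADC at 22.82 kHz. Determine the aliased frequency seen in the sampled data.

4.68 kHz

40.96 kHz mod fs = 18.14 kHz.
18.14 kHz > fs/2 = 11.41 kHz, folds to fs − 18.14 kHz = 4.68 kHz.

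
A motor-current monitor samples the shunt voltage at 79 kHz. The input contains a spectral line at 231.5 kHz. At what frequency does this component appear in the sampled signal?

231.5 kHz mod fs = 73.5 kHz.
73.5 kHz > fs/2 = 39.5 kHz, folds to fs − 73.5 kHz = 5.5 kHz.

5.5 kHz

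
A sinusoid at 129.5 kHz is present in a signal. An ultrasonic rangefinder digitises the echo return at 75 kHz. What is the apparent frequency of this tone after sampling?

129.5 kHz mod fs = 54.5 kHz.
54.5 kHz > fs/2 = 37.5 kHz, folds to fs − 54.5 kHz = 20.5 kHz.

20.5 kHz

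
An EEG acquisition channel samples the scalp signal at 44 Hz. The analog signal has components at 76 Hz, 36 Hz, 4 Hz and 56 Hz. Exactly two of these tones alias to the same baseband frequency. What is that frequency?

fs/2 = 22 Hz.
76 Hz mod fs = 32 Hz.
32 Hz > fs/2 = 22 Hz, folds to fs − 32 Hz = 12 Hz.
36 Hz > fs/2 = 22 Hz, folds to fs − 36 Hz = 8 Hz.
4 Hz ≤ fs/2 = 22 Hz, passes unchanged.
56 Hz mod fs = 12 Hz.
12 Hz ≤ fs/2 = 22 Hz, appears at 12 Hz.
56 Hz and 76 Hz both map to 12 Hz.

12 Hz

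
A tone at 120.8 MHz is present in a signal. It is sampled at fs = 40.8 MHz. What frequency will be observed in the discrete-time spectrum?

120.8 MHz mod fs = 39.2 MHz.
39.2 MHz > fs/2 = 20.4 MHz, folds to fs − 39.2 MHz = 1.6 MHz.

1.6 MHz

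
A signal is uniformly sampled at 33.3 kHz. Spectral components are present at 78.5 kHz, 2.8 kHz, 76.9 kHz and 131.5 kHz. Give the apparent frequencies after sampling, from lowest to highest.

1.7 kHz, 2.8 kHz, 10.3 kHz, 11.9 kHz

fs/2 = 16.65 kHz.
78.5 kHz mod fs = 11.9 kHz.
11.9 kHz ≤ fs/2 = 16.65 kHz, appears at 11.9 kHz.
2.8 kHz ≤ fs/2 = 16.65 kHz, passes unchanged.
76.9 kHz mod fs = 10.3 kHz.
10.3 kHz ≤ fs/2 = 16.65 kHz, appears at 10.3 kHz.
131.5 kHz mod fs = 31.6 kHz.
31.6 kHz > fs/2 = 16.65 kHz, folds to fs − 31.6 kHz = 1.7 kHz.
Distinct values: {1.7 kHz, 2.8 kHz, 10.3 kHz, 11.9 kHz}.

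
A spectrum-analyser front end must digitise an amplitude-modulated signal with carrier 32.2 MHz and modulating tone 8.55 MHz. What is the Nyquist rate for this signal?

AM sidebands sit at fc ± fm = 23.65 MHz and 40.75 MHz.
Highest-frequency component: 40.75 MHz.
Nyquist rate = 2 × 40.75 MHz = 81.5 MHz.

81.5 MHz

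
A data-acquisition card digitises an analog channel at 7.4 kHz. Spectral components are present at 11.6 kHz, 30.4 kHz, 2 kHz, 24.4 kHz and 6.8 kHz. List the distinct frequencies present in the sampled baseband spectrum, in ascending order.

fs/2 = 3.7 kHz.
11.6 kHz mod fs = 4.2 kHz.
4.2 kHz > fs/2 = 3.7 kHz, folds to fs − 4.2 kHz = 3.2 kHz.
30.4 kHz mod fs = 0.8 kHz.
0.8 kHz ≤ fs/2 = 3.7 kHz, appears at 0.8 kHz.
2 kHz ≤ fs/2 = 3.7 kHz, passes unchanged.
24.4 kHz mod fs = 2.2 kHz.
2.2 kHz ≤ fs/2 = 3.7 kHz, appears at 2.2 kHz.
6.8 kHz > fs/2 = 3.7 kHz, folds to fs − 6.8 kHz = 0.6 kHz.
Distinct values: {0.6 kHz, 0.8 kHz, 2 kHz, 2.2 kHz, 3.2 kHz}.

0.6 kHz, 0.8 kHz, 2 kHz, 2.2 kHz, 3.2 kHz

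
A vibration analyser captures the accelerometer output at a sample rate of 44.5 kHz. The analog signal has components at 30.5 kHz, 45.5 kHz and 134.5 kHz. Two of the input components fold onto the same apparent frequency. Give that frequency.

fs/2 = 22.25 kHz.
30.5 kHz > fs/2 = 22.25 kHz, folds to fs − 30.5 kHz = 14 kHz.
45.5 kHz mod fs = 1 kHz.
1 kHz ≤ fs/2 = 22.25 kHz, appears at 1 kHz.
134.5 kHz mod fs = 1 kHz.
1 kHz ≤ fs/2 = 22.25 kHz, appears at 1 kHz.
45.5 kHz and 134.5 kHz both map to 1 kHz.

1 kHz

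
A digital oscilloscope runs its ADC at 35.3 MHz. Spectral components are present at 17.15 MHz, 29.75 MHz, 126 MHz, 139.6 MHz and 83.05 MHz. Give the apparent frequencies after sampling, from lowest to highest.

1.6 MHz, 5.55 MHz, 12.45 MHz, 15.2 MHz, 17.15 MHz

fs/2 = 17.65 MHz.
17.15 MHz ≤ fs/2 = 17.65 MHz, passes unchanged.
29.75 MHz > fs/2 = 17.65 MHz, folds to fs − 29.75 MHz = 5.55 MHz.
126 MHz mod fs = 20.1 MHz.
20.1 MHz > fs/2 = 17.65 MHz, folds to fs − 20.1 MHz = 15.2 MHz.
139.6 MHz mod fs = 33.7 MHz.
33.7 MHz > fs/2 = 17.65 MHz, folds to fs − 33.7 MHz = 1.6 MHz.
83.05 MHz mod fs = 12.45 MHz.
12.45 MHz ≤ fs/2 = 17.65 MHz, appears at 12.45 MHz.
Distinct values: {1.6 MHz, 5.55 MHz, 12.45 MHz, 15.2 MHz, 17.15 MHz}.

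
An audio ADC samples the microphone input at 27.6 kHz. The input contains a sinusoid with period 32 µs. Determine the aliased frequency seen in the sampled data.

3.65 kHz

T = 32 µs → f = 1/T = 31.25 kHz.
31.25 kHz mod fs = 3.65 kHz.
3.65 kHz ≤ fs/2 = 13.8 kHz, appears at 3.65 kHz.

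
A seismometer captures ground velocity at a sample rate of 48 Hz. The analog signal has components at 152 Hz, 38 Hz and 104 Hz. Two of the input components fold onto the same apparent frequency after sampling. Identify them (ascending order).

104 Hz, 152 Hz

fs/2 = 24 Hz.
152 Hz mod fs = 8 Hz.
8 Hz ≤ fs/2 = 24 Hz, appears at 8 Hz.
38 Hz > fs/2 = 24 Hz, folds to fs − 38 Hz = 10 Hz.
104 Hz mod fs = 8 Hz.
8 Hz ≤ fs/2 = 24 Hz, appears at 8 Hz.
104 Hz and 152 Hz both map to 8 Hz.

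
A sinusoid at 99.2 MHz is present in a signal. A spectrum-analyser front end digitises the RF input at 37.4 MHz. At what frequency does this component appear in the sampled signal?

99.2 MHz mod fs = 24.4 MHz.
24.4 MHz > fs/2 = 18.7 MHz, folds to fs − 24.4 MHz = 13 MHz.

13 MHz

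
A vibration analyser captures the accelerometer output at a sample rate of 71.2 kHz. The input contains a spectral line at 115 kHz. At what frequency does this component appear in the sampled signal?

27.4 kHz

115 kHz mod fs = 43.8 kHz.
43.8 kHz > fs/2 = 35.6 kHz, folds to fs − 43.8 kHz = 27.4 kHz.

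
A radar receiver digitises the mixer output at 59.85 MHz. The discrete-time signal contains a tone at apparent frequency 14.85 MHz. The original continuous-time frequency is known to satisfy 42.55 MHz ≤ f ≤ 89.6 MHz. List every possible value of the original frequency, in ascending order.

45 MHz, 74.7 MHz

Frequencies that alias to 14.85 MHz are k·fs ± 14.85 MHz for integer k ≥ 0.
k=0: 14.85 MHz.
k=1: 45 MHz, 74.7 MHz.
k=2: 104.85 MHz, 134.55 MHz.
Within [42.55 MHz, 89.6 MHz]: 45 MHz, 74.7 MHz.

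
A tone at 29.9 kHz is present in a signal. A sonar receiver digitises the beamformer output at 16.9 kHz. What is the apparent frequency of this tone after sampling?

3.9 kHz

29.9 kHz mod fs = 13 kHz.
13 kHz > fs/2 = 8.45 kHz, folds to fs − 13 kHz = 3.9 kHz.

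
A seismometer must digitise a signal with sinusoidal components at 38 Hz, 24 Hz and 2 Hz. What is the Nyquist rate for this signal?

76 Hz

Highest-frequency component: 38 Hz.
Nyquist rate = 2 × 38 Hz = 76 Hz.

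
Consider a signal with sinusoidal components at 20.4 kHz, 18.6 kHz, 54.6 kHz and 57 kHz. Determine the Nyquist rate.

114 kHz

Highest-frequency component: 57 kHz.
Nyquist rate = 2 × 57 kHz = 114 kHz.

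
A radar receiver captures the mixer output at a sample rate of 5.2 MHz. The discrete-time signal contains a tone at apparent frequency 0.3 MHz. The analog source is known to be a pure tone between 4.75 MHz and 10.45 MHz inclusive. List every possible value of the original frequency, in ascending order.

4.9 MHz, 5.5 MHz, 10.1 MHz

Frequencies that alias to 0.3 MHz are k·fs ± 0.3 MHz for integer k ≥ 0.
k=0: 0.3 MHz.
k=1: 4.9 MHz, 5.5 MHz.
k=2: 10.1 MHz, 10.7 MHz.
k=3: 15.3 MHz, 15.9 MHz.
Within [4.75 MHz, 10.45 MHz]: 4.9 MHz, 5.5 MHz, 10.1 MHz.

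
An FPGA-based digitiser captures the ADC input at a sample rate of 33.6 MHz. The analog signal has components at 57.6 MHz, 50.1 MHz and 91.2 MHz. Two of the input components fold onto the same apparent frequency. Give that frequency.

fs/2 = 16.8 MHz.
57.6 MHz mod fs = 24 MHz.
24 MHz > fs/2 = 16.8 MHz, folds to fs − 24 MHz = 9.6 MHz.
50.1 MHz mod fs = 16.5 MHz.
16.5 MHz ≤ fs/2 = 16.8 MHz, appears at 16.5 MHz.
91.2 MHz mod fs = 24 MHz.
24 MHz > fs/2 = 16.8 MHz, folds to fs − 24 MHz = 9.6 MHz.
57.6 MHz and 91.2 MHz both map to 9.6 MHz.

9.6 MHz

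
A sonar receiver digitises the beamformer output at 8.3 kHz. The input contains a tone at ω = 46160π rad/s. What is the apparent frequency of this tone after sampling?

1.82 kHz

ω = 46160π rad/s → f = ω/(2π) = 23080 Hz = 23.08 kHz.
23.08 kHz mod fs = 6.48 kHz.
6.48 kHz > fs/2 = 4.15 kHz, folds to fs − 6.48 kHz = 1.82 kHz.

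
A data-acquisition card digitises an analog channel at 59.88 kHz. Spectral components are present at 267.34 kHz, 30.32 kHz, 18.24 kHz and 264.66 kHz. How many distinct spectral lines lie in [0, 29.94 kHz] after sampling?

4

fs/2 = 29.94 kHz.
267.34 kHz mod fs = 27.82 kHz.
27.82 kHz ≤ fs/2 = 29.94 kHz, appears at 27.82 kHz.
30.32 kHz > fs/2 = 29.94 kHz, folds to fs − 30.32 kHz = 29.56 kHz.
18.24 kHz ≤ fs/2 = 29.94 kHz, passes unchanged.
264.66 kHz mod fs = 25.14 kHz.
25.14 kHz ≤ fs/2 = 29.94 kHz, appears at 25.14 kHz.
Distinct values: {18.24 kHz, 25.14 kHz, 27.82 kHz, 29.56 kHz} → 4.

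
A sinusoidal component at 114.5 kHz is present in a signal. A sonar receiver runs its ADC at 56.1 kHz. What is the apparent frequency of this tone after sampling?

2.3 kHz

114.5 kHz mod fs = 2.3 kHz.
2.3 kHz ≤ fs/2 = 28.05 kHz, appears at 2.3 kHz.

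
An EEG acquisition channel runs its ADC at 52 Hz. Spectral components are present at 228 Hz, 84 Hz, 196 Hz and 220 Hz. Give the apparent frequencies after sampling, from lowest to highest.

fs/2 = 26 Hz.
228 Hz mod fs = 20 Hz.
20 Hz ≤ fs/2 = 26 Hz, appears at 20 Hz.
84 Hz mod fs = 32 Hz.
32 Hz > fs/2 = 26 Hz, folds to fs − 32 Hz = 20 Hz.
196 Hz mod fs = 40 Hz.
40 Hz > fs/2 = 26 Hz, folds to fs − 40 Hz = 12 Hz.
220 Hz mod fs = 12 Hz.
12 Hz ≤ fs/2 = 26 Hz, appears at 12 Hz.
Distinct values: {12 Hz, 20 Hz}.

12 Hz, 20 Hz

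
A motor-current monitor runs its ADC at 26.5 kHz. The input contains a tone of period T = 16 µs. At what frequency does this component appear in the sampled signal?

T = 16 µs → f = 1/T = 62.5 kHz.
62.5 kHz mod fs = 9.5 kHz.
9.5 kHz ≤ fs/2 = 13.25 kHz, appears at 9.5 kHz.

9.5 kHz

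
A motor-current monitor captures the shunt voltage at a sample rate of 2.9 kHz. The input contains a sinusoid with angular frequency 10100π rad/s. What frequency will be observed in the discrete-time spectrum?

ω = 10100π rad/s → f = ω/(2π) = 5050 Hz = 5.05 kHz.
5.05 kHz mod fs = 2.15 kHz.
2.15 kHz > fs/2 = 1.45 kHz, folds to fs − 2.15 kHz = 0.75 kHz.

0.75 kHz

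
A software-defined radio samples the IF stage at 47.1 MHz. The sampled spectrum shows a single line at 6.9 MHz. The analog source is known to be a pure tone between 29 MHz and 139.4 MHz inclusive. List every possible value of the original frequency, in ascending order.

Frequencies that alias to 6.9 MHz are k·fs ± 6.9 MHz for integer k ≥ 0.
k=0: 6.9 MHz.
k=1: 40.2 MHz, 54 MHz.
k=2: 87.3 MHz, 101.1 MHz.
k=3: 134.4 MHz, 148.2 MHz.
k=4: 181.5 MHz, 195.3 MHz.
Within [29 MHz, 139.4 MHz]: 40.2 MHz, 54 MHz, 87.3 MHz, 101.1 MHz, 134.4 MHz.

40.2 MHz, 54 MHz, 87.3 MHz, 101.1 MHz, 134.4 MHz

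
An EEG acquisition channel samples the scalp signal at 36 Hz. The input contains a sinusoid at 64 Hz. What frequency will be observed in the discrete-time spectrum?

64 Hz mod fs = 28 Hz.
28 Hz > fs/2 = 18 Hz, folds to fs − 28 Hz = 8 Hz.

8 Hz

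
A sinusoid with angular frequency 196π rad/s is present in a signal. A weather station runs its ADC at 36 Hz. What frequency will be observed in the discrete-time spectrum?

10 Hz

ω = 196π rad/s → f = ω/(2π) = 98 Hz.
98 Hz mod fs = 26 Hz.
26 Hz > fs/2 = 18 Hz, folds to fs − 26 Hz = 10 Hz.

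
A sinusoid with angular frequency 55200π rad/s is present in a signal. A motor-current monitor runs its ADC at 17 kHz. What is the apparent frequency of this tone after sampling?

ω = 55200π rad/s → f = ω/(2π) = 27600 Hz = 27.6 kHz.
27.6 kHz mod fs = 10.6 kHz.
10.6 kHz > fs/2 = 8.5 kHz, folds to fs − 10.6 kHz = 6.4 kHz.

6.4 kHz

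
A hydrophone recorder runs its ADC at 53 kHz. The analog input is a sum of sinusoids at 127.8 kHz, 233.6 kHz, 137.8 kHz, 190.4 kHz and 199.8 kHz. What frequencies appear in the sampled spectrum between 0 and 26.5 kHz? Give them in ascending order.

12.2 kHz, 21.2 kHz, 21.6 kHz, 21.8 kHz

fs/2 = 26.5 kHz.
127.8 kHz mod fs = 21.8 kHz.
21.8 kHz ≤ fs/2 = 26.5 kHz, appears at 21.8 kHz.
233.6 kHz mod fs = 21.6 kHz.
21.6 kHz ≤ fs/2 = 26.5 kHz, appears at 21.6 kHz.
137.8 kHz mod fs = 31.8 kHz.
31.8 kHz > fs/2 = 26.5 kHz, folds to fs − 31.8 kHz = 21.2 kHz.
190.4 kHz mod fs = 31.4 kHz.
31.4 kHz > fs/2 = 26.5 kHz, folds to fs − 31.4 kHz = 21.6 kHz.
199.8 kHz mod fs = 40.8 kHz.
40.8 kHz > fs/2 = 26.5 kHz, folds to fs − 40.8 kHz = 12.2 kHz.
Distinct values: {12.2 kHz, 21.2 kHz, 21.6 kHz, 21.8 kHz}.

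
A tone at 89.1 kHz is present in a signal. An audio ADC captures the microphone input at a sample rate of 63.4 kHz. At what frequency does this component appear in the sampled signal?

25.7 kHz

89.1 kHz mod fs = 25.7 kHz.
25.7 kHz ≤ fs/2 = 31.7 kHz, appears at 25.7 kHz.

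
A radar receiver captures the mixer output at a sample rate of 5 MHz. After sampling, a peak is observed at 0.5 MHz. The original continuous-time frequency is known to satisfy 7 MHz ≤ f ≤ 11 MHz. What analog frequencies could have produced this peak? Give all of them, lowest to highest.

9.5 MHz, 10.5 MHz

Frequencies that alias to 0.5 MHz are k·fs ± 0.5 MHz for integer k ≥ 0.
k=0: 0.5 MHz.
k=1: 4.5 MHz, 5.5 MHz.
k=2: 9.5 MHz, 10.5 MHz.
k=3: 14.5 MHz, 15.5 MHz.
Within [7 MHz, 11 MHz]: 9.5 MHz, 10.5 MHz.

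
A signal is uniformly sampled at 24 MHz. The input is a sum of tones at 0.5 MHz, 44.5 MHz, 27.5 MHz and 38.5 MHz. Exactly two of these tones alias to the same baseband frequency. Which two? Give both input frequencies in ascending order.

27.5 MHz, 44.5 MHz

fs/2 = 12 MHz.
0.5 MHz ≤ fs/2 = 12 MHz, passes unchanged.
44.5 MHz mod fs = 20.5 MHz.
20.5 MHz > fs/2 = 12 MHz, folds to fs − 20.5 MHz = 3.5 MHz.
27.5 MHz mod fs = 3.5 MHz.
3.5 MHz ≤ fs/2 = 12 MHz, appears at 3.5 MHz.
38.5 MHz mod fs = 14.5 MHz.
14.5 MHz > fs/2 = 12 MHz, folds to fs − 14.5 MHz = 9.5 MHz.
27.5 MHz and 44.5 MHz both map to 3.5 MHz.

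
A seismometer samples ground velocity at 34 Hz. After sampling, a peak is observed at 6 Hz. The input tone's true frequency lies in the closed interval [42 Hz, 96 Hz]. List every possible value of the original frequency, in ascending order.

Frequencies that alias to 6 Hz are k·fs ± 6 Hz for integer k ≥ 0.
k=0: 6 Hz.
k=1: 28 Hz, 40 Hz.
k=2: 62 Hz, 74 Hz.
k=3: 96 Hz, 108 Hz.
k=4: 130 Hz, 142 Hz.
Within [42 Hz, 96 Hz]: 62 Hz, 74 Hz, 96 Hz.

62 Hz, 74 Hz, 96 Hz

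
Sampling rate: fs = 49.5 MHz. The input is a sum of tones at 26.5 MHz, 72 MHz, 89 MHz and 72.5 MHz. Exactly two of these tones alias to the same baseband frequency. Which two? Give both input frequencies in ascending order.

26.5 MHz, 72.5 MHz

fs/2 = 24.75 MHz.
26.5 MHz > fs/2 = 24.75 MHz, folds to fs − 26.5 MHz = 23 MHz.
72 MHz mod fs = 22.5 MHz.
22.5 MHz ≤ fs/2 = 24.75 MHz, appears at 22.5 MHz.
89 MHz mod fs = 39.5 MHz.
39.5 MHz > fs/2 = 24.75 MHz, folds to fs − 39.5 MHz = 10 MHz.
72.5 MHz mod fs = 23 MHz.
23 MHz ≤ fs/2 = 24.75 MHz, appears at 23 MHz.
26.5 MHz and 72.5 MHz both map to 23 MHz.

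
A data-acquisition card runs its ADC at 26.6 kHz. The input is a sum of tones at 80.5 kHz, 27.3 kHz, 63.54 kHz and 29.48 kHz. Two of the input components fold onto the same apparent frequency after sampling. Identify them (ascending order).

27.3 kHz, 80.5 kHz

fs/2 = 13.3 kHz.
80.5 kHz mod fs = 0.7 kHz.
0.7 kHz ≤ fs/2 = 13.3 kHz, appears at 0.7 kHz.
27.3 kHz mod fs = 0.7 kHz.
0.7 kHz ≤ fs/2 = 13.3 kHz, appears at 0.7 kHz.
63.54 kHz mod fs = 10.34 kHz.
10.34 kHz ≤ fs/2 = 13.3 kHz, appears at 10.34 kHz.
29.48 kHz mod fs = 2.88 kHz.
2.88 kHz ≤ fs/2 = 13.3 kHz, appears at 2.88 kHz.
27.3 kHz and 80.5 kHz both map to 0.7 kHz.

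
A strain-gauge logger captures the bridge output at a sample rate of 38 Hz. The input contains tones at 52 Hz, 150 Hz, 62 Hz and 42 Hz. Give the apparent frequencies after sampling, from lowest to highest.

fs/2 = 19 Hz.
52 Hz mod fs = 14 Hz.
14 Hz ≤ fs/2 = 19 Hz, appears at 14 Hz.
150 Hz mod fs = 36 Hz.
36 Hz > fs/2 = 19 Hz, folds to fs − 36 Hz = 2 Hz.
62 Hz mod fs = 24 Hz.
24 Hz > fs/2 = 19 Hz, folds to fs − 24 Hz = 14 Hz.
42 Hz mod fs = 4 Hz.
4 Hz ≤ fs/2 = 19 Hz, appears at 4 Hz.
Distinct values: {2 Hz, 4 Hz, 14 Hz}.

2 Hz, 4 Hz, 14 Hz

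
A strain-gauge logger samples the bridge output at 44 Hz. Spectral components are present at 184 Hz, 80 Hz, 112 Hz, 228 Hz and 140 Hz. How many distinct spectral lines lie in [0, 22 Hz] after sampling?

fs/2 = 22 Hz.
184 Hz mod fs = 8 Hz.
8 Hz ≤ fs/2 = 22 Hz, appears at 8 Hz.
80 Hz mod fs = 36 Hz.
36 Hz > fs/2 = 22 Hz, folds to fs − 36 Hz = 8 Hz.
112 Hz mod fs = 24 Hz.
24 Hz > fs/2 = 22 Hz, folds to fs − 24 Hz = 20 Hz.
228 Hz mod fs = 8 Hz.
8 Hz ≤ fs/2 = 22 Hz, appears at 8 Hz.
140 Hz mod fs = 8 Hz.
8 Hz ≤ fs/2 = 22 Hz, appears at 8 Hz.
Distinct values: {8 Hz, 20 Hz} → 2.

2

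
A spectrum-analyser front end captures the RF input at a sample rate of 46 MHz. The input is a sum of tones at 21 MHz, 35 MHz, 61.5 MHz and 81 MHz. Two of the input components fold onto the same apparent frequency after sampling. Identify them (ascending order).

fs/2 = 23 MHz.
21 MHz ≤ fs/2 = 23 MHz, passes unchanged.
35 MHz > fs/2 = 23 MHz, folds to fs − 35 MHz = 11 MHz.
61.5 MHz mod fs = 15.5 MHz.
15.5 MHz ≤ fs/2 = 23 MHz, appears at 15.5 MHz.
81 MHz mod fs = 35 MHz.
35 MHz > fs/2 = 23 MHz, folds to fs − 35 MHz = 11 MHz.
35 MHz and 81 MHz both map to 11 MHz.

35 MHz, 81 MHz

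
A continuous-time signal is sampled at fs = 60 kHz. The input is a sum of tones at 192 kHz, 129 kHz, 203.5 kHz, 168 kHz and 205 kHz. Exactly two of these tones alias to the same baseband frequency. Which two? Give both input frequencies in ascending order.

fs/2 = 30 kHz.
192 kHz mod fs = 12 kHz.
12 kHz ≤ fs/2 = 30 kHz, appears at 12 kHz.
129 kHz mod fs = 9 kHz.
9 kHz ≤ fs/2 = 30 kHz, appears at 9 kHz.
203.5 kHz mod fs = 23.5 kHz.
23.5 kHz ≤ fs/2 = 30 kHz, appears at 23.5 kHz.
168 kHz mod fs = 48 kHz.
48 kHz > fs/2 = 30 kHz, folds to fs − 48 kHz = 12 kHz.
205 kHz mod fs = 25 kHz.
25 kHz ≤ fs/2 = 30 kHz, appears at 25 kHz.
168 kHz and 192 kHz both map to 12 kHz.

168 kHz, 192 kHz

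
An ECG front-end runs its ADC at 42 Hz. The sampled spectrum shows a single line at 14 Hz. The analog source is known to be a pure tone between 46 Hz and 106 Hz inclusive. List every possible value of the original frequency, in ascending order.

56 Hz, 70 Hz, 98 Hz

Frequencies that alias to 14 Hz are k·fs ± 14 Hz for integer k ≥ 0.
k=0: 14 Hz.
k=1: 28 Hz, 56 Hz.
k=2: 70 Hz, 98 Hz.
k=3: 112 Hz, 140 Hz.
Within [46 Hz, 106 Hz]: 56 Hz, 70 Hz, 98 Hz.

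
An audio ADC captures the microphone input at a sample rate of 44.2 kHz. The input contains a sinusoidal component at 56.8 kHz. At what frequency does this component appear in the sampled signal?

12.6 kHz

56.8 kHz mod fs = 12.6 kHz.
12.6 kHz ≤ fs/2 = 22.1 kHz, appears at 12.6 kHz.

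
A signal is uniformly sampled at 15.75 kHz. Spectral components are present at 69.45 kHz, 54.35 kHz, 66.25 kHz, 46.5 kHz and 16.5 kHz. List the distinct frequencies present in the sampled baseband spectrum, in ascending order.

fs/2 = 7.875 kHz.
69.45 kHz mod fs = 6.45 kHz.
6.45 kHz ≤ fs/2 = 7.875 kHz, appears at 6.45 kHz.
54.35 kHz mod fs = 7.1 kHz.
7.1 kHz ≤ fs/2 = 7.875 kHz, appears at 7.1 kHz.
66.25 kHz mod fs = 3.25 kHz.
3.25 kHz ≤ fs/2 = 7.875 kHz, appears at 3.25 kHz.
46.5 kHz mod fs = 15 kHz.
15 kHz > fs/2 = 7.875 kHz, folds to fs − 15 kHz = 0.75 kHz.
16.5 kHz mod fs = 0.75 kHz.
0.75 kHz ≤ fs/2 = 7.875 kHz, appears at 0.75 kHz.
Distinct values: {0.75 kHz, 3.25 kHz, 6.45 kHz, 7.1 kHz}.

0.75 kHz, 3.25 kHz, 6.45 kHz, 7.1 kHz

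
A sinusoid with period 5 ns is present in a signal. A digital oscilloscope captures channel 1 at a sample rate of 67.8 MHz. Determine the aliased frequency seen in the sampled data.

T = 5 ns → f = 1/T = 200 MHz.
200 MHz mod fs = 64.4 MHz.
64.4 MHz > fs/2 = 33.9 MHz, folds to fs − 64.4 MHz = 3.4 MHz.

3.4 MHz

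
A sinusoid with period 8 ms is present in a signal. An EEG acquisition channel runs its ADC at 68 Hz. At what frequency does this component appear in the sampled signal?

T = 8 ms → f = 1/T = 125 Hz.
125 Hz mod fs = 57 Hz.
57 Hz > fs/2 = 34 Hz, folds to fs − 57 Hz = 11 Hz.

11 Hz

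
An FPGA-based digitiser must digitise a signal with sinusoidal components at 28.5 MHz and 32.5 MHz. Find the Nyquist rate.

Highest-frequency component: 32.5 MHz.
Nyquist rate = 2 × 32.5 MHz = 65 MHz.

65 MHz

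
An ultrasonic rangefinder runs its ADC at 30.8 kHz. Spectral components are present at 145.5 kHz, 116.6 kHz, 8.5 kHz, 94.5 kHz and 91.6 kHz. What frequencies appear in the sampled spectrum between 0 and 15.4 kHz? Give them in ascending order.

fs/2 = 15.4 kHz.
145.5 kHz mod fs = 22.3 kHz.
22.3 kHz > fs/2 = 15.4 kHz, folds to fs − 22.3 kHz = 8.5 kHz.
116.6 kHz mod fs = 24.2 kHz.
24.2 kHz > fs/2 = 15.4 kHz, folds to fs − 24.2 kHz = 6.6 kHz.
8.5 kHz ≤ fs/2 = 15.4 kHz, passes unchanged.
94.5 kHz mod fs = 2.1 kHz.
2.1 kHz ≤ fs/2 = 15.4 kHz, appears at 2.1 kHz.
91.6 kHz mod fs = 30 kHz.
30 kHz > fs/2 = 15.4 kHz, folds to fs − 30 kHz = 0.8 kHz.
Distinct values: {0.8 kHz, 2.1 kHz, 6.6 kHz, 8.5 kHz}.

0.8 kHz, 2.1 kHz, 6.6 kHz, 8.5 kHz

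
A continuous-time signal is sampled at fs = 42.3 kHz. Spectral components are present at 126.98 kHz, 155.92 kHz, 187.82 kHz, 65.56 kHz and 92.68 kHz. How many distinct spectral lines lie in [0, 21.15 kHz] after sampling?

fs/2 = 21.15 kHz.
126.98 kHz mod fs = 0.08 kHz.
0.08 kHz ≤ fs/2 = 21.15 kHz, appears at 0.08 kHz.
155.92 kHz mod fs = 29.02 kHz.
29.02 kHz > fs/2 = 21.15 kHz, folds to fs − 29.02 kHz = 13.28 kHz.
187.82 kHz mod fs = 18.62 kHz.
18.62 kHz ≤ fs/2 = 21.15 kHz, appears at 18.62 kHz.
65.56 kHz mod fs = 23.26 kHz.
23.26 kHz > fs/2 = 21.15 kHz, folds to fs − 23.26 kHz = 19.04 kHz.
92.68 kHz mod fs = 8.08 kHz.
8.08 kHz ≤ fs/2 = 21.15 kHz, appears at 8.08 kHz.
Distinct values: {0.08 kHz, 8.08 kHz, 13.28 kHz, 18.62 kHz, 19.04 kHz} → 5.

5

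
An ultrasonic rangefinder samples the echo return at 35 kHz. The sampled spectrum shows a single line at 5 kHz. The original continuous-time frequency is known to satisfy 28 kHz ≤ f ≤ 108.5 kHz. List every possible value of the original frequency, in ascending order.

Frequencies that alias to 5 kHz are k·fs ± 5 kHz for integer k ≥ 0.
k=0: 5 kHz.
k=1: 30 kHz, 40 kHz.
k=2: 65 kHz, 75 kHz.
k=3: 100 kHz, 110 kHz.
k=4: 135 kHz, 145 kHz.
Within [28 kHz, 108.5 kHz]: 30 kHz, 40 kHz, 65 kHz, 75 kHz, 100 kHz.

30 kHz, 40 kHz, 65 kHz, 75 kHz, 100 kHz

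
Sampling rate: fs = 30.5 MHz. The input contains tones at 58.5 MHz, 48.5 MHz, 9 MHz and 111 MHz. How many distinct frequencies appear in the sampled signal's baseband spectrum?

fs/2 = 15.25 MHz.
58.5 MHz mod fs = 28 MHz.
28 MHz > fs/2 = 15.25 MHz, folds to fs − 28 MHz = 2.5 MHz.
48.5 MHz mod fs = 18 MHz.
18 MHz > fs/2 = 15.25 MHz, folds to fs − 18 MHz = 12.5 MHz.
9 MHz ≤ fs/2 = 15.25 MHz, passes unchanged.
111 MHz mod fs = 19.5 MHz.
19.5 MHz > fs/2 = 15.25 MHz, folds to fs − 19.5 MHz = 11 MHz.
Distinct values: {2.5 MHz, 9 MHz, 11 MHz, 12.5 MHz} → 4.

4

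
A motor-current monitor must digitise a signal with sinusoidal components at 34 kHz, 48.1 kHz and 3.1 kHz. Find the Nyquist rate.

96.2 kHz

Highest-frequency component: 48.1 kHz.
Nyquist rate = 2 × 48.1 kHz = 96.2 kHz.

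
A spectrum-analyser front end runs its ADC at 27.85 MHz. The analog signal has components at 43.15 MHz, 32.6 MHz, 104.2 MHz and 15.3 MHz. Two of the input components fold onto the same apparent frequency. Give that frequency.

12.55 MHz

fs/2 = 13.925 MHz.
43.15 MHz mod fs = 15.3 MHz.
15.3 MHz > fs/2 = 13.925 MHz, folds to fs − 15.3 MHz = 12.55 MHz.
32.6 MHz mod fs = 4.75 MHz.
4.75 MHz ≤ fs/2 = 13.925 MHz, appears at 4.75 MHz.
104.2 MHz mod fs = 20.65 MHz.
20.65 MHz > fs/2 = 13.925 MHz, folds to fs − 20.65 MHz = 7.2 MHz.
15.3 MHz > fs/2 = 13.925 MHz, folds to fs − 15.3 MHz = 12.55 MHz.
15.3 MHz and 43.15 MHz both map to 12.55 MHz.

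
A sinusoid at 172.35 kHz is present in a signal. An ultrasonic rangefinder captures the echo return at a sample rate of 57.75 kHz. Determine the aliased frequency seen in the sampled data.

0.9 kHz

172.35 kHz mod fs = 56.85 kHz.
56.85 kHz > fs/2 = 28.875 kHz, folds to fs − 56.85 kHz = 0.9 kHz.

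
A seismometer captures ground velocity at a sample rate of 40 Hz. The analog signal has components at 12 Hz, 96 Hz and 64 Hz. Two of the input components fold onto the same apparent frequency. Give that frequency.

16 Hz

fs/2 = 20 Hz.
12 Hz ≤ fs/2 = 20 Hz, passes unchanged.
96 Hz mod fs = 16 Hz.
16 Hz ≤ fs/2 = 20 Hz, appears at 16 Hz.
64 Hz mod fs = 24 Hz.
24 Hz > fs/2 = 20 Hz, folds to fs − 24 Hz = 16 Hz.
64 Hz and 96 Hz both map to 16 Hz.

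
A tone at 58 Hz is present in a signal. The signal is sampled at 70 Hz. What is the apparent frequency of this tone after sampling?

58 Hz > fs/2 = 35 Hz, folds to fs − 58 Hz = 12 Hz.

12 Hz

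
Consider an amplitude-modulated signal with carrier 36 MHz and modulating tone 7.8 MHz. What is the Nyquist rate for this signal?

87.6 MHz

AM sidebands sit at fc ± fm = 28.2 MHz and 43.8 MHz.
Highest-frequency component: 43.8 MHz.
Nyquist rate = 2 × 43.8 MHz = 87.6 MHz.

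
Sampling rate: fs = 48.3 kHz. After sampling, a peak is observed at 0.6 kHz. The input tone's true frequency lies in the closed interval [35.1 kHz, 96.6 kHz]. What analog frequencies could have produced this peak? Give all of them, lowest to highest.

Frequencies that alias to 0.6 kHz are k·fs ± 0.6 kHz for integer k ≥ 0.
k=0: 0.6 kHz.
k=1: 47.7 kHz, 48.9 kHz.
k=2: 96 kHz, 97.2 kHz.
k=3: 144.3 kHz, 145.5 kHz.
Within [35.1 kHz, 96.6 kHz]: 47.7 kHz, 48.9 kHz, 96 kHz.

47.7 kHz, 48.9 kHz, 96 kHz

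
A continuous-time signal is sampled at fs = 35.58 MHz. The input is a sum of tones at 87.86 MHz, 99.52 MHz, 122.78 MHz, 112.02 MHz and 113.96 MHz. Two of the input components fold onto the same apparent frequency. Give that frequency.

7.22 MHz

fs/2 = 17.79 MHz.
87.86 MHz mod fs = 16.7 MHz.
16.7 MHz ≤ fs/2 = 17.79 MHz, appears at 16.7 MHz.
99.52 MHz mod fs = 28.36 MHz.
28.36 MHz > fs/2 = 17.79 MHz, folds to fs − 28.36 MHz = 7.22 MHz.
122.78 MHz mod fs = 16.04 MHz.
16.04 MHz ≤ fs/2 = 17.79 MHz, appears at 16.04 MHz.
112.02 MHz mod fs = 5.28 MHz.
5.28 MHz ≤ fs/2 = 17.79 MHz, appears at 5.28 MHz.
113.96 MHz mod fs = 7.22 MHz.
7.22 MHz ≤ fs/2 = 17.79 MHz, appears at 7.22 MHz.
99.52 MHz and 113.96 MHz both map to 7.22 MHz.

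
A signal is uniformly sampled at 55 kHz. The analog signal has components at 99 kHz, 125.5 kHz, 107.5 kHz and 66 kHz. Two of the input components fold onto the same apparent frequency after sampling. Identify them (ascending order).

fs/2 = 27.5 kHz.
99 kHz mod fs = 44 kHz.
44 kHz > fs/2 = 27.5 kHz, folds to fs − 44 kHz = 11 kHz.
125.5 kHz mod fs = 15.5 kHz.
15.5 kHz ≤ fs/2 = 27.5 kHz, appears at 15.5 kHz.
107.5 kHz mod fs = 52.5 kHz.
52.5 kHz > fs/2 = 27.5 kHz, folds to fs − 52.5 kHz = 2.5 kHz.
66 kHz mod fs = 11 kHz.
11 kHz ≤ fs/2 = 27.5 kHz, appears at 11 kHz.
66 kHz and 99 kHz both map to 11 kHz.

66 kHz, 99 kHz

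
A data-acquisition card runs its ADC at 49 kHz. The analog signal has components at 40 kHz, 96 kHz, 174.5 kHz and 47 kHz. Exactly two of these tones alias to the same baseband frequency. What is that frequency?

fs/2 = 24.5 kHz.
40 kHz > fs/2 = 24.5 kHz, folds to fs − 40 kHz = 9 kHz.
96 kHz mod fs = 47 kHz.
47 kHz > fs/2 = 24.5 kHz, folds to fs − 47 kHz = 2 kHz.
174.5 kHz mod fs = 27.5 kHz.
27.5 kHz > fs/2 = 24.5 kHz, folds to fs − 27.5 kHz = 21.5 kHz.
47 kHz > fs/2 = 24.5 kHz, folds to fs − 47 kHz = 2 kHz.
47 kHz and 96 kHz both map to 2 kHz.

2 kHz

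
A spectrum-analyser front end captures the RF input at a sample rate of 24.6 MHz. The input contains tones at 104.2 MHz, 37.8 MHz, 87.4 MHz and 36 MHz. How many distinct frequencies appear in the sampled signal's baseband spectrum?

fs/2 = 12.3 MHz.
104.2 MHz mod fs = 5.8 MHz.
5.8 MHz ≤ fs/2 = 12.3 MHz, appears at 5.8 MHz.
37.8 MHz mod fs = 13.2 MHz.
13.2 MHz > fs/2 = 12.3 MHz, folds to fs − 13.2 MHz = 11.4 MHz.
87.4 MHz mod fs = 13.6 MHz.
13.6 MHz > fs/2 = 12.3 MHz, folds to fs − 13.6 MHz = 11 MHz.
36 MHz mod fs = 11.4 MHz.
11.4 MHz ≤ fs/2 = 12.3 MHz, appears at 11.4 MHz.
Distinct values: {5.8 MHz, 11 MHz, 11.4 MHz} → 3.

3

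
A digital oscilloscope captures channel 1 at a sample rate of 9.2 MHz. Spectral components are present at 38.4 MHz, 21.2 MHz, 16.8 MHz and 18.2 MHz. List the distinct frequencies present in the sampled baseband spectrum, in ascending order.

0.2 MHz, 1.6 MHz, 2.8 MHz

fs/2 = 4.6 MHz.
38.4 MHz mod fs = 1.6 MHz.
1.6 MHz ≤ fs/2 = 4.6 MHz, appears at 1.6 MHz.
21.2 MHz mod fs = 2.8 MHz.
2.8 MHz ≤ fs/2 = 4.6 MHz, appears at 2.8 MHz.
16.8 MHz mod fs = 7.6 MHz.
7.6 MHz > fs/2 = 4.6 MHz, folds to fs − 7.6 MHz = 1.6 MHz.
18.2 MHz mod fs = 9 MHz.
9 MHz > fs/2 = 4.6 MHz, folds to fs − 9 MHz = 0.2 MHz.
Distinct values: {0.2 MHz, 1.6 MHz, 2.8 MHz}.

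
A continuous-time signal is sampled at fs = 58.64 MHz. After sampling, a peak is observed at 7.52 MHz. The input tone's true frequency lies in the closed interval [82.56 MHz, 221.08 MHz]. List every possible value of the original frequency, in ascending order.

109.76 MHz, 124.8 MHz, 168.4 MHz, 183.44 MHz

Frequencies that alias to 7.52 MHz are k·fs ± 7.52 MHz for integer k ≥ 0.
k=0: 7.52 MHz.
k=1: 51.12 MHz, 66.16 MHz.
k=2: 109.76 MHz, 124.8 MHz.
k=3: 168.4 MHz, 183.44 MHz.
k=4: 227.04 MHz, 242.08 MHz.
Within [82.56 MHz, 221.08 MHz]: 109.76 MHz, 124.8 MHz, 168.4 MHz, 183.44 MHz.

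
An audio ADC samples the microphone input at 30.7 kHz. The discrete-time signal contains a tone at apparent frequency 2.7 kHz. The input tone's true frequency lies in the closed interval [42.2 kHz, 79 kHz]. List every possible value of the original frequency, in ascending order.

58.7 kHz, 64.1 kHz

Frequencies that alias to 2.7 kHz are k·fs ± 2.7 kHz for integer k ≥ 0.
k=0: 2.7 kHz.
k=1: 28 kHz, 33.4 kHz.
k=2: 58.7 kHz, 64.1 kHz.
k=3: 89.4 kHz, 94.8 kHz.
Within [42.2 kHz, 79 kHz]: 58.7 kHz, 64.1 kHz.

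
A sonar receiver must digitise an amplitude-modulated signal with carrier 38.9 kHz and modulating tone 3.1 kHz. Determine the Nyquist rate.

AM sidebands sit at fc ± fm = 35.8 kHz and 42 kHz.
Highest-frequency component: 42 kHz.
Nyquist rate = 2 × 42 kHz = 84 kHz.

84 kHz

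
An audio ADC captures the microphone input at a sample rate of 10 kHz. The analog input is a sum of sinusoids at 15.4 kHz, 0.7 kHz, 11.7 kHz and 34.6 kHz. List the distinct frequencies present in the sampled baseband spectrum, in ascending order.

fs/2 = 5 kHz.
15.4 kHz mod fs = 5.4 kHz.
5.4 kHz > fs/2 = 5 kHz, folds to fs − 5.4 kHz = 4.6 kHz.
0.7 kHz ≤ fs/2 = 5 kHz, passes unchanged.
11.7 kHz mod fs = 1.7 kHz.
1.7 kHz ≤ fs/2 = 5 kHz, appears at 1.7 kHz.
34.6 kHz mod fs = 4.6 kHz.
4.6 kHz ≤ fs/2 = 5 kHz, appears at 4.6 kHz.
Distinct values: {0.7 kHz, 1.7 kHz, 4.6 kHz}.

0.7 kHz, 1.7 kHz, 4.6 kHz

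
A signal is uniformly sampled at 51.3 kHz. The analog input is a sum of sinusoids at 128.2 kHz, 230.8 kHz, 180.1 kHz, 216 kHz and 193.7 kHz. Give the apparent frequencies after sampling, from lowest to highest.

10.8 kHz, 11.5 kHz, 25.1 kHz, 25.6 kHz

fs/2 = 25.65 kHz.
128.2 kHz mod fs = 25.6 kHz.
25.6 kHz ≤ fs/2 = 25.65 kHz, appears at 25.6 kHz.
230.8 kHz mod fs = 25.6 kHz.
25.6 kHz ≤ fs/2 = 25.65 kHz, appears at 25.6 kHz.
180.1 kHz mod fs = 26.2 kHz.
26.2 kHz > fs/2 = 25.65 kHz, folds to fs − 26.2 kHz = 25.1 kHz.
216 kHz mod fs = 10.8 kHz.
10.8 kHz ≤ fs/2 = 25.65 kHz, appears at 10.8 kHz.
193.7 kHz mod fs = 39.8 kHz.
39.8 kHz > fs/2 = 25.65 kHz, folds to fs − 39.8 kHz = 11.5 kHz.
Distinct values: {10.8 kHz, 11.5 kHz, 25.1 kHz, 25.6 kHz}.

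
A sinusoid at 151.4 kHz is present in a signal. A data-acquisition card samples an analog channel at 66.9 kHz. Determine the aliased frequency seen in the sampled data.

17.6 kHz

151.4 kHz mod fs = 17.6 kHz.
17.6 kHz ≤ fs/2 = 33.45 kHz, appears at 17.6 kHz.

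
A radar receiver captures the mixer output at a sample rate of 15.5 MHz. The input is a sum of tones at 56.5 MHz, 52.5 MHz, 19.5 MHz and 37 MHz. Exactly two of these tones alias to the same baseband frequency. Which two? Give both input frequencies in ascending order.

fs/2 = 7.75 MHz.
56.5 MHz mod fs = 10 MHz.
10 MHz > fs/2 = 7.75 MHz, folds to fs − 10 MHz = 5.5 MHz.
52.5 MHz mod fs = 6 MHz.
6 MHz ≤ fs/2 = 7.75 MHz, appears at 6 MHz.
19.5 MHz mod fs = 4 MHz.
4 MHz ≤ fs/2 = 7.75 MHz, appears at 4 MHz.
37 MHz mod fs = 6 MHz.
6 MHz ≤ fs/2 = 7.75 MHz, appears at 6 MHz.
37 MHz and 52.5 MHz both map to 6 MHz.

37 MHz, 52.5 MHz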